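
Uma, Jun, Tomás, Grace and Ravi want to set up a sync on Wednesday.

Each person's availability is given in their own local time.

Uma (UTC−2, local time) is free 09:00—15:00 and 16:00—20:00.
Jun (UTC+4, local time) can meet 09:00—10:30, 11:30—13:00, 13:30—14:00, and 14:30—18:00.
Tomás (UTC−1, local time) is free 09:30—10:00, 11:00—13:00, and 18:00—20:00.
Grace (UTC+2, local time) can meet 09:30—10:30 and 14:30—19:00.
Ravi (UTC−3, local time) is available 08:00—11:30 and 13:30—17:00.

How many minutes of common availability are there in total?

Uma → UTC: 11:00–17:00, 18:00–22:00.
Jun → UTC: 05:00–06:30, 07:30–09:00, 09:30–10:00, 10:30–14:00.
Tomás → UTC: 10:30–11:00, 12:00–14:00, 19:00–21:00.
Grace → UTC: 07:30–08:30, 12:30–17:00.
Ravi → UTC: 11:00–14:30, 16:30–20:00.
Uma ∩ Jun: 11:00–14:00.
Uma ∩ Jun ∩ Tomás: 12:00–14:00.
Uma ∩ Jun ∩ Tomás ∩ Grace: 12:30–14:00.
Uma ∩ Jun ∩ Tomás ∩ Grace ∩ Ravi: 12:30–14:00.
Total common minutes: 90.

90 minutes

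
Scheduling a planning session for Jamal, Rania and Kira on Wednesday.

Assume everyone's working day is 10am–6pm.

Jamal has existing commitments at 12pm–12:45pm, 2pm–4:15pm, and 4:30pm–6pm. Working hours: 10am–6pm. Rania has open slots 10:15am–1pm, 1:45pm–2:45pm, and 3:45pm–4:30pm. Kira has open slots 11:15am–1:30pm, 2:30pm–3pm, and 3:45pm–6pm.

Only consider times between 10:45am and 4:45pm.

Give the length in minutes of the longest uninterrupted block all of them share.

Jamal free within 10:00–18:00: 10:00–12:00, 12:45–14:00, 16:15–16:30.
Jamal ∩ Rania: 10:15–12:00, 12:45–13:00, 13:45–14:00, 16:15–16:30.
Jamal ∩ Rania ∩ Kira: 11:15–12:00, 12:45–13:00, 16:15–16:30.
Restricted to 10:45–16:45: 11:15–12:00, 12:45–13:00, 16:15–16:30.
Common window lengths: 45, 15, 15 min; longest is 45.

45 minutes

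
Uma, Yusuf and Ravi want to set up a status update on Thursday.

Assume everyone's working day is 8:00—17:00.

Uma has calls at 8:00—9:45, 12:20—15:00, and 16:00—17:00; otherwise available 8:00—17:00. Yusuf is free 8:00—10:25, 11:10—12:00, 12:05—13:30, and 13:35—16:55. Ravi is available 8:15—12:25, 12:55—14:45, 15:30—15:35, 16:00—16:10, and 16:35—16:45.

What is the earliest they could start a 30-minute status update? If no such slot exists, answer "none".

Uma free within 08:00–17:00: 09:45–12:20, 15:00–16:00.
Uma ∩ Yusuf: 09:45–10:25, 11:10–12:00, 12:05–12:20, 15:00–16:00.
Uma ∩ Yusuf ∩ Ravi: 09:45–10:25, 11:10–12:00, 12:05–12:20, 15:30–15:35.
Windows ≥ 30 min: 09:45–10:25, 11:10–12:00.
Earliest such window starts at 09:45.

09:45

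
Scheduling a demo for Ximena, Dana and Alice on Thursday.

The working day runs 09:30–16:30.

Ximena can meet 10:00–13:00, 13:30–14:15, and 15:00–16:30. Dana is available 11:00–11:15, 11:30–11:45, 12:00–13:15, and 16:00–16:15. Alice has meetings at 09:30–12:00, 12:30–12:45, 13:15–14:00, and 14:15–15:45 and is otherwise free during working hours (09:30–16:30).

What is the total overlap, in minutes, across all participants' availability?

Alice free within 09:30–16:30: 12:00–12:30, 12:45–13:15, 14:00–14:15, 15:45–16:30.
Ximena ∩ Dana: 11:00–11:15, 11:30–11:45, 12:00–13:00, 16:00–16:15.
Ximena ∩ Dana ∩ Alice: 12:00–12:30, 12:45–13:00, 16:00–16:15.
Total common minutes: 30 + 15 + 15 = 60.

60 minutes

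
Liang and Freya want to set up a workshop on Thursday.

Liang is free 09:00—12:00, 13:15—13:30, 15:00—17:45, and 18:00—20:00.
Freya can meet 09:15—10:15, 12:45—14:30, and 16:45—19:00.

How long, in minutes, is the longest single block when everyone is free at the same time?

60 minutes

Liang ∩ Freya: 09:15–10:15, 13:15–13:30, 16:45–17:45, 18:00–19:00.
Common window lengths: 60, 15, 60, 60 min; longest is 60.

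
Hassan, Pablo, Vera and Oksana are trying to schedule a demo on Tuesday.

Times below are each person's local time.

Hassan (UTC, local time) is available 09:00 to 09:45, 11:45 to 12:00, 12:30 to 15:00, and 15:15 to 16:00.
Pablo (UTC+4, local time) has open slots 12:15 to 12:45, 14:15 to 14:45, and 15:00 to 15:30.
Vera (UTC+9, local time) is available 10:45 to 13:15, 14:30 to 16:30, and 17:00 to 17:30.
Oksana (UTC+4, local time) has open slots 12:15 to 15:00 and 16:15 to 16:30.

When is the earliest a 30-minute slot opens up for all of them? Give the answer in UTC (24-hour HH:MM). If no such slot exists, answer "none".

none

Hassan → UTC: 09:00–09:45, 11:45–12:00, 12:30–15:00, 15:15–16:00.
Pablo → UTC: 08:15–08:45, 10:15–10:45, 11:00–11:30.
Vera → UTC: 01:45–04:15, 05:30–07:30, 08:00–08:30.
Oksana → UTC: 08:15–11:00, 12:15–12:30.
Hassan ∩ Pablo: (none).
Hassan ∩ Pablo ∩ Vera: (none).
Hassan ∩ Pablo ∩ Vera ∩ Oksana: (none).
Windows ≥ 30 min: (none).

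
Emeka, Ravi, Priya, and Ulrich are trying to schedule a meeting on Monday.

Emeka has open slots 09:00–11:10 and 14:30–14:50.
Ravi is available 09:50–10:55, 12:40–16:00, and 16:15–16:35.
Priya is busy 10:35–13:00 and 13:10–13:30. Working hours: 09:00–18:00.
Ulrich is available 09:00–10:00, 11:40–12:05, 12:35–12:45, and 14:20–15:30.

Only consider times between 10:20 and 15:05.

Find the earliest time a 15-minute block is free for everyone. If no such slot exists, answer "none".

Priya free within 09:00–18:00: 09:00–10:35, 13:00–13:10, 13:30–18:00.
Emeka ∩ Ravi: 09:50–10:55, 14:30–14:50.
Emeka ∩ Ravi ∩ Priya: 09:50–10:35, 14:30–14:50.
Emeka ∩ Ravi ∩ Priya ∩ Ulrich: 09:50–10:00, 14:30–14:50.
Restricted to 10:20–15:05: 14:30–14:50.
Windows ≥ 15 min: 14:30–14:50.
Earliest such window starts at 14:30.

14:30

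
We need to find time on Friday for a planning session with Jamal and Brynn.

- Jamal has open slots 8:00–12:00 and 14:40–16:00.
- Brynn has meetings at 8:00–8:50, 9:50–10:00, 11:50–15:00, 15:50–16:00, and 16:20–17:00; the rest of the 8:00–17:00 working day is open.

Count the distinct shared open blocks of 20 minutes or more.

3

Brynn free within 08:00–17:00: 08:50–09:50, 10:00–11:50, 15:00–15:50, 16:00–16:20.
Jamal ∩ Brynn: 08:50–09:50, 10:00–11:50, 15:00–15:50.
Windows ≥ 20 min: 08:50–09:50, 10:00–11:50, 15:00–15:50.
That's 3 windows.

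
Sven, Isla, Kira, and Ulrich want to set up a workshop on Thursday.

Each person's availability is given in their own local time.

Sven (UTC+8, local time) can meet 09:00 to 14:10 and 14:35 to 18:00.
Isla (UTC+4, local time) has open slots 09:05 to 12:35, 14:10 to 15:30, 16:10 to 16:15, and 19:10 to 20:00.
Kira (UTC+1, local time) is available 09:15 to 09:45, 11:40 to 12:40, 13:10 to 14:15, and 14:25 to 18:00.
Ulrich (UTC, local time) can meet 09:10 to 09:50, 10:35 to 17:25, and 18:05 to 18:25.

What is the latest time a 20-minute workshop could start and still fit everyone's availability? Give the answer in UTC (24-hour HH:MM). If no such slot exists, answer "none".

none

Sven → UTC: 01:00–06:10, 06:35–10:00.
Isla → UTC: 05:05–08:35, 10:10–11:30, 12:10–12:15, 15:10–16:00.
Kira → UTC: 08:15–08:45, 10:40–11:40, 12:10–13:15, 13:25–17:00.
Ulrich → UTC: 09:10–09:50, 10:35–17:25, 18:05–18:25.
Sven ∩ Isla: 05:05–06:10, 06:35–08:35.
Sven ∩ Isla ∩ Kira: 08:15–08:35.
Sven ∩ Isla ∩ Kira ∩ Ulrich: (none).
Windows ≥ 20 min: (none).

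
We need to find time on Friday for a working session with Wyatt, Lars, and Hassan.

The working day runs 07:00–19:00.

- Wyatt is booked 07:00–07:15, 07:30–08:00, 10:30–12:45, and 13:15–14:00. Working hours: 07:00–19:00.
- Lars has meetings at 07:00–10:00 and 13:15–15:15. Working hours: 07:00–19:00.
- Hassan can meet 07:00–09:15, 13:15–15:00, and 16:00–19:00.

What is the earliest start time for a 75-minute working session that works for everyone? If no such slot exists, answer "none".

Wyatt free within 07:00–19:00: 07:15–07:30, 08:00–10:30, 12:45–13:15, 14:00–19:00.
Lars free within 07:00–19:00: 10:00–13:15, 15:15–19:00.
Wyatt ∩ Lars: 10:00–10:30, 12:45–13:15, 15:15–19:00.
Wyatt ∩ Lars ∩ Hassan: 16:00–19:00.
Windows ≥ 75 min: 16:00–19:00.
Earliest such window starts at 16:00.

16:00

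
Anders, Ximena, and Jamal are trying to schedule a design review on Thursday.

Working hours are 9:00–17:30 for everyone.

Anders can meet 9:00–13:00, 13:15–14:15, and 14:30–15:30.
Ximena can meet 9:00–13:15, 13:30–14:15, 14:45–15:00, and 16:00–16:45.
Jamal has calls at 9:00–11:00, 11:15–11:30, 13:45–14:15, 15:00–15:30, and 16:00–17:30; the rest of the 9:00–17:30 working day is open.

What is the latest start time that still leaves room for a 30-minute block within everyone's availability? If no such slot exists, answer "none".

12:30

Jamal free within 09:00–17:30: 11:00–11:15, 11:30–13:45, 14:15–15:00, 15:30–16:00.
Anders ∩ Ximena: 09:00–13:00, 13:30–14:15, 14:45–15:00.
Anders ∩ Ximena ∩ Jamal: 11:00–11:15, 11:30–13:00, 13:30–13:45, 14:45–15:00.
Windows ≥ 30 min: 11:30–13:00.
Latest start in the last window 11:30–13:00 is 13:00 − 30 min = 12:30.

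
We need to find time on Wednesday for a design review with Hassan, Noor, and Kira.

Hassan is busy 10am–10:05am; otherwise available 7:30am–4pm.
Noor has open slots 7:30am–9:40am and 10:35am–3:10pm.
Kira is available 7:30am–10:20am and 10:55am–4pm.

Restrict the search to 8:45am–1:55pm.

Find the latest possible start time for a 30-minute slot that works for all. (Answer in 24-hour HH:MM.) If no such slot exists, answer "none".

Hassan free within 07:30–16:00: 07:30–10:00, 10:05–16:00.
Hassan ∩ Noor: 07:30–09:40, 10:35–15:10.
Hassan ∩ Noor ∩ Kira: 07:30–09:40, 10:55–15:10.
Restricted to 08:45–13:55: 08:45–09:40, 10:55–13:55.
Windows ≥ 30 min: 08:45–09:40, 10:55–13:55.
Latest start in the last window 10:55–13:55 is 13:55 − 30 min = 13:25.

13:25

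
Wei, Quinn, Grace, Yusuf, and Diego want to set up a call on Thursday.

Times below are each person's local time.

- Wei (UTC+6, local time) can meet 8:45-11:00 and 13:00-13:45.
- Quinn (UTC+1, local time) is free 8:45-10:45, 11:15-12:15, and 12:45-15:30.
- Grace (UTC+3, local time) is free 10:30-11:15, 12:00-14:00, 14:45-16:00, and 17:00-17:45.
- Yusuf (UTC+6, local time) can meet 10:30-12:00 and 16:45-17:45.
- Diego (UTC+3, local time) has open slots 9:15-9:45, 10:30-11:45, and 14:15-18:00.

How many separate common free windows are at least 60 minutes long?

0

Wei → UTC: 02:45–05:00, 07:00–07:45.
Quinn → UTC: 07:45–09:45, 10:15–11:15, 11:45–14:30.
Grace → UTC: 07:30–08:15, 09:00–11:00, 11:45–13:00, 14:00–14:45.
Yusuf → UTC: 04:30–06:00, 10:45–11:45.
Diego → UTC: 06:15–06:45, 07:30–08:45, 11:15–15:00.
Wei ∩ Quinn: (none).
Wei ∩ Quinn ∩ Grace: (none).
Wei ∩ Quinn ∩ Grace ∩ Yusuf: (none).
Wei ∩ Quinn ∩ Grace ∩ Yusuf ∩ Diego: (none).
Windows ≥ 60 min: (none).
That's 0 windows.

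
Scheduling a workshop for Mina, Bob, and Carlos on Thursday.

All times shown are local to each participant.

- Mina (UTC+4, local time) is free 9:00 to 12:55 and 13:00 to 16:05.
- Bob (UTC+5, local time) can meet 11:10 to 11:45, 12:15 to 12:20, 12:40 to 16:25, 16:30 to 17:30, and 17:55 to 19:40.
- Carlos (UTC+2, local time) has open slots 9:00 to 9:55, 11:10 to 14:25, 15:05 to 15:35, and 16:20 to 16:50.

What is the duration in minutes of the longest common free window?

135 minutes

Mina → UTC: 05:00–08:55, 09:00–12:05.
Bob → UTC: 06:10–06:45, 07:15–07:20, 07:40–11:25, 11:30–12:30, 12:55–14:40.
Carlos → UTC: 07:00–07:55, 09:10–12:25, 13:05–13:35, 14:20–14:50.
Mina ∩ Bob: 06:10–06:45, 07:15–07:20, 07:40–08:55, 09:00–11:25, 11:30–12:05.
Mina ∩ Bob ∩ Carlos: 07:15–07:20, 07:40–07:55, 09:10–11:25, 11:30–12:05.
Common window lengths: 5, 15, 135, 35 min; longest is 135.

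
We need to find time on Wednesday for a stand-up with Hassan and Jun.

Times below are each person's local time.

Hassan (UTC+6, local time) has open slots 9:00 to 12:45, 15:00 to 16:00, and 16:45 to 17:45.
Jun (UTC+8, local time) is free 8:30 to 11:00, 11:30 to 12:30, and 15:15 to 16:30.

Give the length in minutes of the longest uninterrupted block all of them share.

60 minutes

Hassan → UTC: 03:00–06:45, 09:00–10:00, 10:45–11:45.
Jun → UTC: 00:30–03:00, 03:30–04:30, 07:15–08:30.
Hassan ∩ Jun: 03:30–04:30.
Single common window of 60 minutes.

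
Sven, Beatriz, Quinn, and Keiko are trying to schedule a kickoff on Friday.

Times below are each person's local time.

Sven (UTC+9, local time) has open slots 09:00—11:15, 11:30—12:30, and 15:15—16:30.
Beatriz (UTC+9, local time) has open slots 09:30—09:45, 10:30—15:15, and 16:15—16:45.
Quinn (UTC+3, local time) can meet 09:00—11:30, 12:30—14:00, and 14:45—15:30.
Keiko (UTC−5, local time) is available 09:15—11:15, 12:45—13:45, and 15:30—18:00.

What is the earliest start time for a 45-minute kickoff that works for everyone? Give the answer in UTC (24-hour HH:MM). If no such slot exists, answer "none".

none

Sven → UTC: 00:00–02:15, 02:30–03:30, 06:15–07:30.
Beatriz → UTC: 00:30–00:45, 01:30–06:15, 07:15–07:45.
Quinn → UTC: 06:00–08:30, 09:30–11:00, 11:45–12:30.
Keiko → UTC: 14:15–16:15, 17:45–18:45, 20:30–23:00.
Sven ∩ Beatriz: 00:30–00:45, 01:30–02:15, 02:30–03:30, 07:15–07:30.
Sven ∩ Beatriz ∩ Quinn: 07:15–07:30.
Sven ∩ Beatriz ∩ Quinn ∩ Keiko: (none).
Windows ≥ 45 min: (none).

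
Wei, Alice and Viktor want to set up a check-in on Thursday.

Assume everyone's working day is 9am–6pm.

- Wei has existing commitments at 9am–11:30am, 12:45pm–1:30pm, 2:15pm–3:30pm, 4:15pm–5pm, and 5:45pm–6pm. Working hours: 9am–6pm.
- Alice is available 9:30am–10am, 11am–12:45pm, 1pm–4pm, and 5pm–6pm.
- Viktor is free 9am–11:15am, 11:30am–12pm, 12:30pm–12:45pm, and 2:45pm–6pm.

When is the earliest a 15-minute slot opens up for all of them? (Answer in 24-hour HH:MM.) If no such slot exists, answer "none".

Wei free within 09:00–18:00: 11:30–12:45, 13:30–14:15, 15:30–16:15, 17:00–17:45.
Wei ∩ Alice: 11:30–12:45, 13:30–14:15, 15:30–16:00, 17:00–17:45.
Wei ∩ Alice ∩ Viktor: 11:30–12:00, 12:30–12:45, 15:30–16:00, 17:00–17:45.
Windows ≥ 15 min: 11:30–12:00, 12:30–12:45, 15:30–16:00, 17:00–17:45.
Earliest such window starts at 11:30.

11:30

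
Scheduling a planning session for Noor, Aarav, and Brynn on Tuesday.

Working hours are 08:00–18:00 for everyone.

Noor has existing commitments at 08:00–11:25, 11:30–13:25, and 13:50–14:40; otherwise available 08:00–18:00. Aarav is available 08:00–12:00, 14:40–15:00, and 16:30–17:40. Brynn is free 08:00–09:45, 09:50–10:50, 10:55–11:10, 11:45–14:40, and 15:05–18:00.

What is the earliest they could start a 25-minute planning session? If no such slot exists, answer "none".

16:30

Noor free within 08:00–18:00: 11:25–11:30, 13:25–13:50, 14:40–18:00.
Noor ∩ Aarav: 11:25–11:30, 14:40–15:00, 16:30–17:40.
Noor ∩ Aarav ∩ Brynn: 16:30–17:40.
Windows ≥ 25 min: 16:30–17:40.
Earliest such window starts at 16:30.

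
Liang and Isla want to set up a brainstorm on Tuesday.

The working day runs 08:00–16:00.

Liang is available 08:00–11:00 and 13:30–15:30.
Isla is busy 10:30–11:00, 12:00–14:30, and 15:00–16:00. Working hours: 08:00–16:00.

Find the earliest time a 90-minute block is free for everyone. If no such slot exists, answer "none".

08:00

Isla free within 08:00–16:00: 08:00–10:30, 11:00–12:00, 14:30–15:00.
Liang ∩ Isla: 08:00–10:30, 14:30–15:00.
Windows ≥ 90 min: 08:00–10:30.
Earliest such window starts at 08:00.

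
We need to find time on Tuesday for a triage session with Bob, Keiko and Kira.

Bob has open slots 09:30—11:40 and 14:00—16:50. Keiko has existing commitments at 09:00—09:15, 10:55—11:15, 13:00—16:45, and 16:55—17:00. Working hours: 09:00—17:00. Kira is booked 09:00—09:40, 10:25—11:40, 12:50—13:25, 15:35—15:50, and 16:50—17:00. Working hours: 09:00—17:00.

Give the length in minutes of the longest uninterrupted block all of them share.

Keiko free within 09:00–17:00: 09:15–10:55, 11:15–13:00, 16:45–16:55.
Kira free within 09:00–17:00: 09:40–10:25, 11:40–12:50, 13:25–15:35, 15:50–16:50.
Bob ∩ Keiko: 09:30–10:55, 11:15–11:40, 16:45–16:50.
Bob ∩ Keiko ∩ Kira: 09:40–10:25, 16:45–16:50.
Common window lengths: 45, 5 min; longest is 45.

45 minutes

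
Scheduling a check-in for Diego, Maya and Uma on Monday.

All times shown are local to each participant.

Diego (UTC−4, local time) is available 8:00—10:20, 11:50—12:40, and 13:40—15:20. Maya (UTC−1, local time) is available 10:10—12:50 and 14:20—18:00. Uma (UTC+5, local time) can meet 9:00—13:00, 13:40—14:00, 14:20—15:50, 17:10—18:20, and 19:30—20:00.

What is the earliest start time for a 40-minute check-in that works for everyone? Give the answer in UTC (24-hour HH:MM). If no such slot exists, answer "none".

Diego → UTC: 12:00–14:20, 15:50–16:40, 17:40–19:20.
Maya → UTC: 11:10–13:50, 15:20–19:00.
Uma → UTC: 04:00–08:00, 08:40–09:00, 09:20–10:50, 12:10–13:20, 14:30–15:00.
Diego ∩ Maya: 12:00–13:50, 15:50–16:40, 17:40–19:00.
Diego ∩ Maya ∩ Uma: 12:10–13:20.
Windows ≥ 40 min: 12:10–13:20.
Earliest such window starts at 12:10.

12:10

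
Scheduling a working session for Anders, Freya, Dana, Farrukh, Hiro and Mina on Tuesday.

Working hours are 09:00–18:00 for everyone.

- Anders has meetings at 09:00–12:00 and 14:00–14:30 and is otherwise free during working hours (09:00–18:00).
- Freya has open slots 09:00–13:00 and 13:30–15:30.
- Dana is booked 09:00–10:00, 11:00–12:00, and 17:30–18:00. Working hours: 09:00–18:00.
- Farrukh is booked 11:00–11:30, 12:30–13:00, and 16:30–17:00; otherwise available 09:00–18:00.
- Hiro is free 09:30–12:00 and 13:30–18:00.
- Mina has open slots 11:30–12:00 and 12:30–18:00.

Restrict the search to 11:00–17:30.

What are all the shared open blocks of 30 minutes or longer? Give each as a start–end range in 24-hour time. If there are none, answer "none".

13:30–14:00, 14:30–15:30

Anders free within 09:00–18:00: 12:00–14:00, 14:30–18:00.
Dana free within 09:00–18:00: 10:00–11:00, 12:00–17:30.
Farrukh free within 09:00–18:00: 09:00–11:00, 11:30–12:30, 13:00–16:30, 17:00–18:00.
Anders ∩ Freya: 12:00–13:00, 13:30–14:00, 14:30–15:30.
Anders ∩ Freya ∩ Dana: 12:00–13:00, 13:30–14:00, 14:30–15:30.
Anders ∩ Freya ∩ Dana ∩ Farrukh: 12:00–12:30, 13:30–14:00, 14:30–15:30.
Anders ∩ Freya ∩ Dana ∩ Farrukh ∩ Hiro: 13:30–14:00, 14:30–15:30.
Anders ∩ Freya ∩ Dana ∩ Farrukh ∩ Hiro ∩ Mina: 13:30–14:00, 14:30–15:30.
Restricted to 11:00–17:30: 13:30–14:00, 14:30–15:30.
Windows ≥ 30 min: 13:30–14:00, 14:30–15:30.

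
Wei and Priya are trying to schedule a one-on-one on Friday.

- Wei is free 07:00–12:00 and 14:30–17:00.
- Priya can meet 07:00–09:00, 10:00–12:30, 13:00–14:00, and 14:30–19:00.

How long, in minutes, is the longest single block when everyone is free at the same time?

150 minutes

Wei ∩ Priya: 07:00–09:00, 10:00–12:00, 14:30–17:00.
Common window lengths: 120, 120, 150 min; longest is 150.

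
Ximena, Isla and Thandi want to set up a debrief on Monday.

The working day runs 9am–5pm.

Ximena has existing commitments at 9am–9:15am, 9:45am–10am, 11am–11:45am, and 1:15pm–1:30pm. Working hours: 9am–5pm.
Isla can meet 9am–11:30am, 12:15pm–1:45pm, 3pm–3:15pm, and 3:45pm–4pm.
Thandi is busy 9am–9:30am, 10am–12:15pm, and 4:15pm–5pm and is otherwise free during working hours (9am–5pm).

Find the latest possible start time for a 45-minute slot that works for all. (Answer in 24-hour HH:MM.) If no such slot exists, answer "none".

Ximena free within 09:00–17:00: 09:15–09:45, 10:00–11:00, 11:45–13:15, 13:30–17:00.
Thandi free within 09:00–17:00: 09:30–10:00, 12:15–16:15.
Ximena ∩ Isla: 09:15–09:45, 10:00–11:00, 12:15–13:15, 13:30–13:45, 15:00–15:15, 15:45–16:00.
Ximena ∩ Isla ∩ Thandi: 09:30–09:45, 12:15–13:15, 13:30–13:45, 15:00–15:15, 15:45–16:00.
Windows ≥ 45 min: 12:15–13:15.
Latest start in the last window 12:15–13:15 is 13:15 − 45 min = 12:30.

12:30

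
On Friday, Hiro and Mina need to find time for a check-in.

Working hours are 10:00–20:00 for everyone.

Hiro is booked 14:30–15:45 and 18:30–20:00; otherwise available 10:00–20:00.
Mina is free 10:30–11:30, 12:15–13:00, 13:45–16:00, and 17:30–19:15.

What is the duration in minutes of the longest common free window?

60 minutes

Hiro free within 10:00–20:00: 10:00–14:30, 15:45–18:30.
Hiro ∩ Mina: 10:30–11:30, 12:15–13:00, 13:45–14:30, 15:45–16:00, 17:30–18:30.
Common window lengths: 60, 45, 45, 15, 60 min; longest is 60.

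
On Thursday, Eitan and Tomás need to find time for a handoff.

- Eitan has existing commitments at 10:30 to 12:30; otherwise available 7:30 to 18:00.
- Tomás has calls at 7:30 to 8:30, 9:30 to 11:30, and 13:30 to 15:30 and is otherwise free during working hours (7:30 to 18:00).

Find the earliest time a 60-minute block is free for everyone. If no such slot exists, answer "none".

08:30

Eitan free within 07:30–18:00: 07:30–10:30, 12:30–18:00.
Tomás free within 07:30–18:00: 08:30–09:30, 11:30–13:30, 15:30–18:00.
Eitan ∩ Tomás: 08:30–09:30, 12:30–13:30, 15:30–18:00.
Windows ≥ 60 min: 08:30–09:30, 12:30–13:30, 15:30–18:00.
Earliest such window starts at 08:30.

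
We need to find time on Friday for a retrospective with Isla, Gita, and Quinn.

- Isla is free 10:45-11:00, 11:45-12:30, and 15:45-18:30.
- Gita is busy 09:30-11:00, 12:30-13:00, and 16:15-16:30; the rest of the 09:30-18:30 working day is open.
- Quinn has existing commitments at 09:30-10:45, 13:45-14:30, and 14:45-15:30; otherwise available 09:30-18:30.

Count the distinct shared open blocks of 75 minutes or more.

1

Gita free within 09:30–18:30: 11:00–12:30, 13:00–16:15, 16:30–18:30.
Quinn free within 09:30–18:30: 10:45–13:45, 14:30–14:45, 15:30–18:30.
Isla ∩ Gita: 11:45–12:30, 15:45–16:15, 16:30–18:30.
Isla ∩ Gita ∩ Quinn: 11:45–12:30, 15:45–16:15, 16:30–18:30.
Windows ≥ 75 min: 16:30–18:30.
That's 1 window.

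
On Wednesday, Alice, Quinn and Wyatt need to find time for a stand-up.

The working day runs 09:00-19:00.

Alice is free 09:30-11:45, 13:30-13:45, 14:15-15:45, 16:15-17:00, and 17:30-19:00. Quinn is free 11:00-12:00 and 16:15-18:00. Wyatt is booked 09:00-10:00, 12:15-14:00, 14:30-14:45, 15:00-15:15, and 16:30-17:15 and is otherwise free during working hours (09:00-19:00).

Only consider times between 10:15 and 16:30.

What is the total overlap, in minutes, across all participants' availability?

Wyatt free within 09:00–19:00: 10:00–12:15, 14:00–14:30, 14:45–15:00, 15:15–16:30, 17:15–19:00.
Alice ∩ Quinn: 11:00–11:45, 16:15–17:00, 17:30–18:00.
Alice ∩ Quinn ∩ Wyatt: 11:00–11:45, 16:15–16:30, 17:30–18:00.
Restricted to 10:15–16:30: 11:00–11:45, 16:15–16:30.
Total common minutes: 45 + 15 = 60.

60 minutes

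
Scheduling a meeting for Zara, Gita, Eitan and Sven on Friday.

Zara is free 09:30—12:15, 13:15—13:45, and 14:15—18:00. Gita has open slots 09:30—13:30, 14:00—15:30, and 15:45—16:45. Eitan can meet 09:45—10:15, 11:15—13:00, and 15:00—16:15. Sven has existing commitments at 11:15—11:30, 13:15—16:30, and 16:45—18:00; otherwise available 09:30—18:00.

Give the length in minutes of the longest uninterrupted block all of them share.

Sven free within 09:30–18:00: 09:30–11:15, 11:30–13:15, 16:30–16:45.
Zara ∩ Gita: 09:30–12:15, 13:15–13:30, 14:15–15:30, 15:45–16:45.
Zara ∩ Gita ∩ Eitan: 09:45–10:15, 11:15–12:15, 15:00–15:30, 15:45–16:15.
Zara ∩ Gita ∩ Eitan ∩ Sven: 09:45–10:15, 11:30–12:15.
Common window lengths: 30, 45 min; longest is 45.

45 minutes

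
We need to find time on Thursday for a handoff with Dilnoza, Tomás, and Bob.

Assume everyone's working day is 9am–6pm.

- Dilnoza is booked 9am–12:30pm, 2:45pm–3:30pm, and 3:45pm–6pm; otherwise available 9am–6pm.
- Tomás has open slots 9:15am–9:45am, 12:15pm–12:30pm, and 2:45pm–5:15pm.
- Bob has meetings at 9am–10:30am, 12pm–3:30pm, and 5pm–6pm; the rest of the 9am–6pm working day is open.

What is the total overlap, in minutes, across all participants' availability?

Dilnoza free within 09:00–18:00: 12:30–14:45, 15:30–15:45.
Bob free within 09:00–18:00: 10:30–12:00, 15:30–17:00.
Dilnoza ∩ Tomás: 15:30–15:45.
Dilnoza ∩ Tomás ∩ Bob: 15:30–15:45.
Total common minutes: 15.

15 minutes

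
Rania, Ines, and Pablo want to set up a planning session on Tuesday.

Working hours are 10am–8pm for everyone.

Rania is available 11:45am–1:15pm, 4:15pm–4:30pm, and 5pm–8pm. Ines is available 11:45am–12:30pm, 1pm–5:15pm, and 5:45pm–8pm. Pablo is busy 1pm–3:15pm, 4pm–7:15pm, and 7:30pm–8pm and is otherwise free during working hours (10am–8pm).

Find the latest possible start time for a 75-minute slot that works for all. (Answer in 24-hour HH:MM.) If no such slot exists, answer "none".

none

Pablo free within 10:00–20:00: 10:00–13:00, 15:15–16:00, 19:15–19:30.
Rania ∩ Ines: 11:45–12:30, 13:00–13:15, 16:15–16:30, 17:00–17:15, 17:45–20:00.
Rania ∩ Ines ∩ Pablo: 11:45–12:30, 19:15–19:30.
Windows ≥ 75 min: (none).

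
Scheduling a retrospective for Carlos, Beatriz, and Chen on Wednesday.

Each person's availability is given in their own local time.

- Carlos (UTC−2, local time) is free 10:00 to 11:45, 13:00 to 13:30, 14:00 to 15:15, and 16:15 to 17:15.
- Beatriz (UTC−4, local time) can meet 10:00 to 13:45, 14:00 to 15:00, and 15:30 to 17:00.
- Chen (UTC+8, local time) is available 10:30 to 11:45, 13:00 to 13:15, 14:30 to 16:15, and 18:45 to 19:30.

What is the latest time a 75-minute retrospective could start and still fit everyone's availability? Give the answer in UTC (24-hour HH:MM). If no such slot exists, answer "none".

Carlos → UTC: 12:00–13:45, 15:00–15:30, 16:00–17:15, 18:15–19:15.
Beatriz → UTC: 14:00–17:45, 18:00–19:00, 19:30–21:00.
Chen → UTC: 02:30–03:45, 05:00–05:15, 06:30–08:15, 10:45–11:30.
Carlos ∩ Beatriz: 15:00–15:30, 16:00–17:15, 18:15–19:00.
Carlos ∩ Beatriz ∩ Chen: (none).
Windows ≥ 75 min: (none).

none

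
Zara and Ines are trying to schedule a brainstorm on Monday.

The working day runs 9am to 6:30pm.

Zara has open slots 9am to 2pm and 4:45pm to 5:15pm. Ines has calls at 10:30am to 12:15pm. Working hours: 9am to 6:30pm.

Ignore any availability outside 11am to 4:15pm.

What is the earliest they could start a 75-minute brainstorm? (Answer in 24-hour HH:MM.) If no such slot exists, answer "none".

Ines free within 09:00–18:30: 09:00–10:30, 12:15–18:30.
Zara ∩ Ines: 09:00–10:30, 12:15–14:00, 16:45–17:15.
Restricted to 11:00–16:15: 12:15–14:00.
Windows ≥ 75 min: 12:15–14:00.
Earliest such window starts at 12:15.

12:15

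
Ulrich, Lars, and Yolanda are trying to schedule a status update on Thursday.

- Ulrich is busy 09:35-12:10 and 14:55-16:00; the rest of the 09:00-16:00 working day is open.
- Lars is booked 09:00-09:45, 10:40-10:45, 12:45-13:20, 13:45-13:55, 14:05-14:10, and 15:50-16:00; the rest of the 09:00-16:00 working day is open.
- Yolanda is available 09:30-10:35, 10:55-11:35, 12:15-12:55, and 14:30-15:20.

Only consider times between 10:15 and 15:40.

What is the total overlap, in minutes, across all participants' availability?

55 minutes

Ulrich free within 09:00–16:00: 09:00–09:35, 12:10–14:55.
Lars free within 09:00–16:00: 09:45–10:40, 10:45–12:45, 13:20–13:45, 13:55–14:05, 14:10–15:50.
Ulrich ∩ Lars: 12:10–12:45, 13:20–13:45, 13:55–14:05, 14:10–14:55.
Ulrich ∩ Lars ∩ Yolanda: 12:15–12:45, 14:30–14:55.
Restricted to 10:15–15:40: 12:15–12:45, 14:30–14:55.
Total common minutes: 30 + 25 = 55.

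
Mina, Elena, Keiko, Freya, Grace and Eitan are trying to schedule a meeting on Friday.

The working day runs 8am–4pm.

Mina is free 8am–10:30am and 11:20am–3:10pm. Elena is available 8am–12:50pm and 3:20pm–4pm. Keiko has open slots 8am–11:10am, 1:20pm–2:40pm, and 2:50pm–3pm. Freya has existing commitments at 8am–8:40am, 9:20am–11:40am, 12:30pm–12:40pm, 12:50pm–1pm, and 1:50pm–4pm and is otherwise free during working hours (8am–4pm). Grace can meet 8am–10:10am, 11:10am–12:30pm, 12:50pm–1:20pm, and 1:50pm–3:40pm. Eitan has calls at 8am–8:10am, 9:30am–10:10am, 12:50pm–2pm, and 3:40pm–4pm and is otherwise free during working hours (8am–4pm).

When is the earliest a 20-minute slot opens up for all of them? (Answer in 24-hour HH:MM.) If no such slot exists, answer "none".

08:40

Freya free within 08:00–16:00: 08:40–09:20, 11:40–12:30, 12:40–12:50, 13:00–13:50.
Eitan free within 08:00–16:00: 08:10–09:30, 10:10–12:50, 14:00–15:40.
Mina ∩ Elena: 08:00–10:30, 11:20–12:50.
Mina ∩ Elena ∩ Keiko: 08:00–10:30.
Mina ∩ Elena ∩ Keiko ∩ Freya: 08:40–09:20.
Mina ∩ Elena ∩ Keiko ∩ Freya ∩ Grace: 08:40–09:20.
Mina ∩ Elena ∩ Keiko ∩ Freya ∩ Grace ∩ Eitan: 08:40–09:20.
Windows ≥ 20 min: 08:40–09:20.
Earliest such window starts at 08:40.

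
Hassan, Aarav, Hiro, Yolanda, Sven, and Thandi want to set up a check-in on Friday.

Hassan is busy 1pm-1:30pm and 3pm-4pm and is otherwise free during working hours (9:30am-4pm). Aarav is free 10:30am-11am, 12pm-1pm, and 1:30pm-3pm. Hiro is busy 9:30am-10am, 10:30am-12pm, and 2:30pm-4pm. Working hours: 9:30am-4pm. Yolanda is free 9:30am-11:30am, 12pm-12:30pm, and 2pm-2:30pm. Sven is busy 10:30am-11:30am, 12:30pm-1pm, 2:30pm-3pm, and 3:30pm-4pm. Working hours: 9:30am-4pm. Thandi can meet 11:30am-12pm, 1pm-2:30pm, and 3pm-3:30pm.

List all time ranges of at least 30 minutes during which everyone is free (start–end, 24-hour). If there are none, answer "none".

Hassan free within 09:30–16:00: 09:30–13:00, 13:30–15:00.
Hiro free within 09:30–16:00: 10:00–10:30, 12:00–14:30.
Sven free within 09:30–16:00: 09:30–10:30, 11:30–12:30, 13:00–14:30, 15:00–15:30.
Hassan ∩ Aarav: 10:30–11:00, 12:00–13:00, 13:30–15:00.
Hassan ∩ Aarav ∩ Hiro: 12:00–13:00, 13:30–14:30.
Hassan ∩ Aarav ∩ Hiro ∩ Yolanda: 12:00–12:30, 14:00–14:30.
Hassan ∩ Aarav ∩ Hiro ∩ Yolanda ∩ Sven: 12:00–12:30, 14:00–14:30.
Hassan ∩ Aarav ∩ Hiro ∩ Yolanda ∩ Sven ∩ Thandi: 14:00–14:30.
Windows ≥ 30 min: 14:00–14:30.

14:00–14:30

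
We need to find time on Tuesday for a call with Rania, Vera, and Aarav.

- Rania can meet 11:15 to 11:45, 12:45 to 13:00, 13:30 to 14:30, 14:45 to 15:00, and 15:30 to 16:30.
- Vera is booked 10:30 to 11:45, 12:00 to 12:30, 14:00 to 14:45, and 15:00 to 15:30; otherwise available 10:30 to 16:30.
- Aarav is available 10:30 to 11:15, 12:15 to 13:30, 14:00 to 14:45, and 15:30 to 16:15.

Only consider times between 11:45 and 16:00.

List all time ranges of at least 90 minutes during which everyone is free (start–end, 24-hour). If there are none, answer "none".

none

Vera free within 10:30–16:30: 11:45–12:00, 12:30–14:00, 14:45–15:00, 15:30–16:30.
Rania ∩ Vera: 12:45–13:00, 13:30–14:00, 14:45–15:00, 15:30–16:30.
Rania ∩ Vera ∩ Aarav: 12:45–13:00, 15:30–16:15.
Restricted to 11:45–16:00: 12:45–13:00, 15:30–16:00.
Windows ≥ 90 min: (none).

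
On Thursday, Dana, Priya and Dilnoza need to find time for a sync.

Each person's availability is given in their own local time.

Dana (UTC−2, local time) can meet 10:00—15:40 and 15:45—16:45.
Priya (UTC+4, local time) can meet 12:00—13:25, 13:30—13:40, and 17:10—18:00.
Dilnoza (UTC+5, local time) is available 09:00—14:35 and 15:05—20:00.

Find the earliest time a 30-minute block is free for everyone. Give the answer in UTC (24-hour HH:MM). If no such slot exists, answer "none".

Dana → UTC: 12:00–17:40, 17:45–18:45.
Priya → UTC: 08:00–09:25, 09:30–09:40, 13:10–14:00.
Dilnoza → UTC: 04:00–09:35, 10:05–15:00.
Dana ∩ Priya: 13:10–14:00.
Dana ∩ Priya ∩ Dilnoza: 13:10–14:00.
Windows ≥ 30 min: 13:10–14:00.
Earliest such window starts at 13:10.

13:10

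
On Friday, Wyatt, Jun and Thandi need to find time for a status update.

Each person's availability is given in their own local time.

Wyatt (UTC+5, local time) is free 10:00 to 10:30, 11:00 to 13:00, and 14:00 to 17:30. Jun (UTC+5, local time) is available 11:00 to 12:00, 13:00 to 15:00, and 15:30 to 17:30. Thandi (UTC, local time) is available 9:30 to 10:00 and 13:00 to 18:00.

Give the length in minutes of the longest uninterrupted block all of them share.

30 minutes

Wyatt → UTC: 05:00–05:30, 06:00–08:00, 09:00–12:30.
Jun → UTC: 06:00–07:00, 08:00–10:00, 10:30–12:30.
Thandi → UTC: 09:30–10:00, 13:00–18:00.
Wyatt ∩ Jun: 06:00–07:00, 09:00–10:00, 10:30–12:30.
Wyatt ∩ Jun ∩ Thandi: 09:30–10:00.
Single common window of 30 minutes.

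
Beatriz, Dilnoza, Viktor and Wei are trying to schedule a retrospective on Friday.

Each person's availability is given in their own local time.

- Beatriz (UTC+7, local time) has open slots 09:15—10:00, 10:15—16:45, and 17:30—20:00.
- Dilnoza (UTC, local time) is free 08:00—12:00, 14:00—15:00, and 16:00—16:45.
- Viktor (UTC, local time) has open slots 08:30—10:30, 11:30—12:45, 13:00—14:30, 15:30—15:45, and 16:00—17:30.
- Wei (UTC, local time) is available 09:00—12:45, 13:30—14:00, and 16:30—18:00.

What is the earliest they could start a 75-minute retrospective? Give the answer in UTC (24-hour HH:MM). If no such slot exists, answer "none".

Beatriz → UTC: 02:15–03:00, 03:15–09:45, 10:30–13:00.
Dilnoza → UTC: 08:00–12:00, 14:00–15:00, 16:00–16:45.
Viktor → UTC: 08:30–10:30, 11:30–12:45, 13:00–14:30, 15:30–15:45, 16:00–17:30.
Wei → UTC: 09:00–12:45, 13:30–14:00, 16:30–18:00.
Beatriz ∩ Dilnoza: 08:00–09:45, 10:30–12:00.
Beatriz ∩ Dilnoza ∩ Viktor: 08:30–09:45, 11:30–12:00.
Beatriz ∩ Dilnoza ∩ Viktor ∩ Wei: 09:00–09:45, 11:30–12:00.
Windows ≥ 75 min: (none).

none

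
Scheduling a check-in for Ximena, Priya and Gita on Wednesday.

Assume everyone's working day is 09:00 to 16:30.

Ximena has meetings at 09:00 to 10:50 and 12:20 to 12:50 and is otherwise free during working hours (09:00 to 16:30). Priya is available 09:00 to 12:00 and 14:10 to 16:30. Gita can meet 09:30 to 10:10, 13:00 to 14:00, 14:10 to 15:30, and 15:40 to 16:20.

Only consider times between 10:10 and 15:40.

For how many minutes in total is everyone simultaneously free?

80 minutes

Ximena free within 09:00–16:30: 10:50–12:20, 12:50–16:30.
Ximena ∩ Priya: 10:50–12:00, 14:10–16:30.
Ximena ∩ Priya ∩ Gita: 14:10–15:30, 15:40–16:20.
Restricted to 10:10–15:40: 14:10–15:30.
Total common minutes: 80.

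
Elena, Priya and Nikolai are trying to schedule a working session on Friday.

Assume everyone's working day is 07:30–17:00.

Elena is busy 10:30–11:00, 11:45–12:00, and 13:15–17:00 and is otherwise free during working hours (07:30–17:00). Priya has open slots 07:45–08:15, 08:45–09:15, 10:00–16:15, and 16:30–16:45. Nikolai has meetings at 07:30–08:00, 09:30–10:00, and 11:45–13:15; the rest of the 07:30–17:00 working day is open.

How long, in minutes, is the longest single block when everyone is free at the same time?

Elena free within 07:30–17:00: 07:30–10:30, 11:00–11:45, 12:00–13:15.
Nikolai free within 07:30–17:00: 08:00–09:30, 10:00–11:45, 13:15–17:00.
Elena ∩ Priya: 07:45–08:15, 08:45–09:15, 10:00–10:30, 11:00–11:45, 12:00–13:15.
Elena ∩ Priya ∩ Nikolai: 08:00–08:15, 08:45–09:15, 10:00–10:30, 11:00–11:45.
Common window lengths: 15, 30, 30, 45 min; longest is 45.

45 minutes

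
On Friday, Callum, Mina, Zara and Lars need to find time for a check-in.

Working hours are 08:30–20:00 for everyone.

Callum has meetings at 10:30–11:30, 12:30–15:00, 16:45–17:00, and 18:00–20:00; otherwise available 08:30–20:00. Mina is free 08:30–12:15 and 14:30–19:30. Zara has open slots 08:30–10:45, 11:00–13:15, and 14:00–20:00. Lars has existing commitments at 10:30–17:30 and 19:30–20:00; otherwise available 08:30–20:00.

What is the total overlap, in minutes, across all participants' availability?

150 minutes

Callum free within 08:30–20:00: 08:30–10:30, 11:30–12:30, 15:00–16:45, 17:00–18:00.
Lars free within 08:30–20:00: 08:30–10:30, 17:30–19:30.
Callum ∩ Mina: 08:30–10:30, 11:30–12:15, 15:00–16:45, 17:00–18:00.
Callum ∩ Mina ∩ Zara: 08:30–10:30, 11:30–12:15, 15:00–16:45, 17:00–18:00.
Callum ∩ Mina ∩ Zara ∩ Lars: 08:30–10:30, 17:30–18:00.
Total common minutes: 120 + 30 = 150.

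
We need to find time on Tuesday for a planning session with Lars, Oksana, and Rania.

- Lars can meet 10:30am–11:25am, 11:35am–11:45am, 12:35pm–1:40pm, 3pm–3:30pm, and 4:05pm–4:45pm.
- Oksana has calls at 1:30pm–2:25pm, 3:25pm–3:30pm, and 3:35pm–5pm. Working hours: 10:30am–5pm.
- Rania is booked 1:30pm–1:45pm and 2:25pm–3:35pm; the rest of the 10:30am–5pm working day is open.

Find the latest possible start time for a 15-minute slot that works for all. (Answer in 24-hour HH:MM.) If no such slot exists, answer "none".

Oksana free within 10:30–17:00: 10:30–13:30, 14:25–15:25, 15:30–15:35.
Rania free within 10:30–17:00: 10:30–13:30, 13:45–14:25, 15:35–17:00.
Lars ∩ Oksana: 10:30–11:25, 11:35–11:45, 12:35–13:30, 15:00–15:25.
Lars ∩ Oksana ∩ Rania: 10:30–11:25, 11:35–11:45, 12:35–13:30.
Windows ≥ 15 min: 10:30–11:25, 12:35–13:30.
Latest start in the last window 12:35–13:30 is 13:30 − 15 min = 13:15.

13:15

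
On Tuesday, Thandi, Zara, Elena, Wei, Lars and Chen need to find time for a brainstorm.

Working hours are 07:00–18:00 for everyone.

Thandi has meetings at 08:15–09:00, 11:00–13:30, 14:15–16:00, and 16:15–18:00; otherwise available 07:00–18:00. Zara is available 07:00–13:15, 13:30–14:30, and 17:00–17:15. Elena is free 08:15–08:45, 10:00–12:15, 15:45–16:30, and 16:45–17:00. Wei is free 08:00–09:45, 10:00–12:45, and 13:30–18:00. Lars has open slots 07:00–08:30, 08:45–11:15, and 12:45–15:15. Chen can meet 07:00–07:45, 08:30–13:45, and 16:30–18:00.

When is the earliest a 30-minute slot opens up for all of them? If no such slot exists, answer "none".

Thandi free within 07:00–18:00: 07:00–08:15, 09:00–11:00, 13:30–14:15, 16:00–16:15.
Thandi ∩ Zara: 07:00–08:15, 09:00–11:00, 13:30–14:15.
Thandi ∩ Zara ∩ Elena: 10:00–11:00.
Thandi ∩ Zara ∩ Elena ∩ Wei: 10:00–11:00.
Thandi ∩ Zara ∩ Elena ∩ Wei ∩ Lars: 10:00–11:00.
Thandi ∩ Zara ∩ Elena ∩ Wei ∩ Lars ∩ Chen: 10:00–11:00.
Windows ≥ 30 min: 10:00–11:00.
Earliest such window starts at 10:00.

10:00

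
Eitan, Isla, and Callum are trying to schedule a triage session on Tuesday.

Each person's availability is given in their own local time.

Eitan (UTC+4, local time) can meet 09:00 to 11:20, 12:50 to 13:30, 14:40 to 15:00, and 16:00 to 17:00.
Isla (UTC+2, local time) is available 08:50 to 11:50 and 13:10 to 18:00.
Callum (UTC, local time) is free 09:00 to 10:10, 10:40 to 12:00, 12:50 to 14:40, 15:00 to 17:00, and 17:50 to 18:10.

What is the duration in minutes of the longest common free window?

Eitan → UTC: 05:00–07:20, 08:50–09:30, 10:40–11:00, 12:00–13:00.
Isla → UTC: 06:50–09:50, 11:10–16:00.
Callum → UTC: 09:00–10:10, 10:40–12:00, 12:50–14:40, 15:00–17:00, 17:50–18:10.
Eitan ∩ Isla: 06:50–07:20, 08:50–09:30, 12:00–13:00.
Eitan ∩ Isla ∩ Callum: 09:00–09:30, 12:50–13:00.
Common window lengths: 30, 10 min; longest is 30.

30 minutes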